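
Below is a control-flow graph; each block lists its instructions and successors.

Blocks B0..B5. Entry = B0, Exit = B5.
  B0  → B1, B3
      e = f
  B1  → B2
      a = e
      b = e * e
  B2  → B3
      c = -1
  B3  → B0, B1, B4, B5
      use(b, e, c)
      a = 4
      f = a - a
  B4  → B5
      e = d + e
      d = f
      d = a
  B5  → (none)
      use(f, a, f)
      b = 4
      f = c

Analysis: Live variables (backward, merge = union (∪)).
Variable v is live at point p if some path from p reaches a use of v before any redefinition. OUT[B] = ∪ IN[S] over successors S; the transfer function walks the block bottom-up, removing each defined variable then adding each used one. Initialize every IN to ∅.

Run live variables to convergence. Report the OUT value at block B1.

Per-block solution:
  B0: | IN={b, c, d, f} | OUT={b, c, d, e}
  B1: | IN={d, e} | OUT={b, d, e}
  B2: | IN={b, d, e} | OUT={b, c, d, e}
  B3: | IN={b, c, d, e} | OUT={a, b, c, d, e, f}
  B4: | IN={a, c, d, e, f} | OUT={a, c, f}
  B5: | IN={a, c, f} | OUT={}

Merge at B1: OUT[B1] = IN[B2] = {b, d, e}

Answer: {b, d, e}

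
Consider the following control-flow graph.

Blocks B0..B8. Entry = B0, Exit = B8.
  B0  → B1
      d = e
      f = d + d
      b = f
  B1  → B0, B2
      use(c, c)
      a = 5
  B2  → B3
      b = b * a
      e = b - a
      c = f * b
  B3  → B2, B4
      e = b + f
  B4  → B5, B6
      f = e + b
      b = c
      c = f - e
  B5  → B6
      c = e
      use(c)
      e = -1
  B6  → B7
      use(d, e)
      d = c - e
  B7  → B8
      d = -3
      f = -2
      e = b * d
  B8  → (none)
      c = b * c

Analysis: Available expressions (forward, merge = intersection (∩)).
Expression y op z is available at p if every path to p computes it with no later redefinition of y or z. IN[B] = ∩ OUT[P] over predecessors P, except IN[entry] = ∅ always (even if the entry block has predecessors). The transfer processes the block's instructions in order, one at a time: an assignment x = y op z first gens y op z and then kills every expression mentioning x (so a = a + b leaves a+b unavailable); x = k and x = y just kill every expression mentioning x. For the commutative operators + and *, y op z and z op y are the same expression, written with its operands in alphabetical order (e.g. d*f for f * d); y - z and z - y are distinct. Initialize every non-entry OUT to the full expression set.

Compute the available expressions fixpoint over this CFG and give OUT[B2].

Answer: {b*f, b-a, d+d}

Derivation:
Per-block solution:
  B0: | IN={} | OUT={d+d}
  B1: | IN={d+d} | OUT={d+d}
  B2: | IN={d+d} | OUT={b*f, b-a, d+d}
  B3: | IN={b*f, b-a, d+d} | OUT={b*f, b+f, b-a, d+d}
  B4: | IN={b*f, b+f, b-a, d+d} | OUT={d+d, f-e}
  B5: | IN={d+d, f-e} | OUT={d+d}
  B6: | IN={d+d} | OUT={c-e}
  B7: | IN={c-e} | OUT={b*d}
  B8: | IN={b*d} | OUT={b*d}

Merge at B2: IN[B2] = OUT[B1] ∩ OUT[B3] = {d+d}
Applying B2's transfer function to that IN value gives OUT[B2] (row B2 above).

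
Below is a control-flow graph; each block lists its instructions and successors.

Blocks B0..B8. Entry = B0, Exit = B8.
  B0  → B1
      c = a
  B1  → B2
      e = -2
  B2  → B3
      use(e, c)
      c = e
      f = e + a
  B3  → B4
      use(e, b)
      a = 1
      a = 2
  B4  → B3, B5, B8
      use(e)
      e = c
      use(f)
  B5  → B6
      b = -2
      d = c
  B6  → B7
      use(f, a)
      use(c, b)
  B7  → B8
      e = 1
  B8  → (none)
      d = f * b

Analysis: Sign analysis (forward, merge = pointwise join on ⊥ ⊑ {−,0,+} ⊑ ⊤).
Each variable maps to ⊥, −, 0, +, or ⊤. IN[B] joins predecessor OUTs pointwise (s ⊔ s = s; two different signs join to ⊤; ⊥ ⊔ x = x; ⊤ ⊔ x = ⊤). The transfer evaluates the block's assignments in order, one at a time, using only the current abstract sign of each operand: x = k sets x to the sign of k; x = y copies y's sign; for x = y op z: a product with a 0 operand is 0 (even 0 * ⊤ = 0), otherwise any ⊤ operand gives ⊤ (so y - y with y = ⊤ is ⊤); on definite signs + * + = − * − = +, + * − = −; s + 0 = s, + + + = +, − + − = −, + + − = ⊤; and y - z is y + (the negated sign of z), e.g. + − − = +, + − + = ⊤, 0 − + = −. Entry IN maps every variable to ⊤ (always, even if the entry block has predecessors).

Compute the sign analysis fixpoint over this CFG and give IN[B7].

Per-block solution:
  B0:   IN=(all ⊤)   OUT=(all ⊤)
  B1:   IN=(all ⊤)   OUT={e:-; rest ⊤}
  B2:   IN={e:-; rest ⊤}   OUT={c:-, e:-; rest ⊤}
  B3:   IN={c:-, e:-; rest ⊤}   OUT={a:+, c:-, e:-; rest ⊤}
  B4:   IN={a:+, c:-, e:-; rest ⊤}   OUT={a:+, c:-, e:-; rest ⊤}
  B5:   IN={a:+, c:-, e:-; rest ⊤}   OUT={a:+, b:-, c:-, d:-, e:-; rest ⊤}
  B6:   IN={a:+, b:-, c:-, d:-, e:-; rest ⊤}   OUT={a:+, b:-, c:-, d:-, e:-; rest ⊤}
  B7:   IN={a:+, b:-, c:-, d:-, e:-; rest ⊤}   OUT={a:+, b:-, c:-, d:-, e:+; rest ⊤}
  B8:   IN={a:+, c:-; rest ⊤}   OUT={a:+, c:-; rest ⊤}

Merge at B7: IN[B7] = OUT[B6] = {a: +, b: -, c: -, d: -, e: -, f: ⊤}

Answer: {a: +, b: -, c: -, d: -, e: -, f: ⊤}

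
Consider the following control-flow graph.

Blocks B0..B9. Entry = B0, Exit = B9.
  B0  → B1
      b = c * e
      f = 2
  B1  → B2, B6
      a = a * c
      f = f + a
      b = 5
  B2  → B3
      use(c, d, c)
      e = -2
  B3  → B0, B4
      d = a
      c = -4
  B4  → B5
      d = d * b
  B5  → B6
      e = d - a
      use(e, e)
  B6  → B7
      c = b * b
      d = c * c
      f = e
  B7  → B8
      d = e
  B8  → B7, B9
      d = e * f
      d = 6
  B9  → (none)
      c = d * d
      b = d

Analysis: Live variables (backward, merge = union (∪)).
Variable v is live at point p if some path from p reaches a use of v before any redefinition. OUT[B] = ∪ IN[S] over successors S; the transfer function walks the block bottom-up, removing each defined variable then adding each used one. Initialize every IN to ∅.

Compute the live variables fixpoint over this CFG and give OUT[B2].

Answer: {a, b, e}

Trace:
Per-block solution:
  B0: | IN={a, c, d, e} | OUT={a, c, d, e, f}
  B1: | IN={a, c, d, e, f} | OUT={a, b, c, d, e}
  B2: | IN={a, b, c, d} | OUT={a, b, e}
  B3: | IN={a, b, e} | OUT={a, b, c, d, e}
  B4: | IN={a, b, d} | OUT={a, b, d}
  B5: | IN={a, b, d} | OUT={b, e}
  B6: | IN={b, e} | OUT={e, f}
  B7: | IN={e, f} | OUT={e, f}
  B8: | IN={e, f} | OUT={d, e, f}
  B9: | IN={d} | OUT={}

Merge at B2: OUT[B2] = IN[B3] = {a, b, e}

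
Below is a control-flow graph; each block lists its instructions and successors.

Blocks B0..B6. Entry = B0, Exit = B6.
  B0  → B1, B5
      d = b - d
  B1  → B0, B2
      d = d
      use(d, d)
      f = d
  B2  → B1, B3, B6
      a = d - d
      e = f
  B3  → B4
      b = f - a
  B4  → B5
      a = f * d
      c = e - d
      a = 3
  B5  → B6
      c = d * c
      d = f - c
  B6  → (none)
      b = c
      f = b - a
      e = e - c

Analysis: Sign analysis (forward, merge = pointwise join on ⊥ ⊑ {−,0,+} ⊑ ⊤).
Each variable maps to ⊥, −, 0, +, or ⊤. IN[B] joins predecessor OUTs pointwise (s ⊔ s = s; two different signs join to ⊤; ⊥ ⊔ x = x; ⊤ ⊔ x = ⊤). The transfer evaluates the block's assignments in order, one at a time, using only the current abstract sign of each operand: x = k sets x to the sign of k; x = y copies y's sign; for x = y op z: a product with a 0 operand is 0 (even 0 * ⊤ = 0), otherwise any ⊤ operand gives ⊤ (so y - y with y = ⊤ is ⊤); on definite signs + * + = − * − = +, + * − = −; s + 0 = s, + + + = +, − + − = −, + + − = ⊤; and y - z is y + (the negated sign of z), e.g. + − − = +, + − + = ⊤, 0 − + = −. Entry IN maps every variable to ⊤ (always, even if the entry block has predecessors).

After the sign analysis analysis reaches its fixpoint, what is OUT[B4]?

Answer: {a: +, b: ⊤, c: ⊤, d: ⊤, e: ⊤, f: ⊤}

Derivation:
Converged values:
  B0:  IN=(all ⊤)  OUT=(all ⊤)
  B1:  IN=(all ⊤)  OUT=(all ⊤)
  B2:  IN=(all ⊤)  OUT=(all ⊤)
  B3:  IN=(all ⊤)  OUT=(all ⊤)
  B4:  IN=(all ⊤)  OUT={a:+; rest ⊤}
  B5:  IN=(all ⊤)  OUT=(all ⊤)
  B6:  IN=(all ⊤)  OUT=(all ⊤)

Merge at B4: IN[B4] = OUT[B3] = {a: ⊤, b: ⊤, c: ⊤, d: ⊤, e: ⊤, f: ⊤}
Applying B4's transfer function to that IN value gives OUT[B4] (row B4 above).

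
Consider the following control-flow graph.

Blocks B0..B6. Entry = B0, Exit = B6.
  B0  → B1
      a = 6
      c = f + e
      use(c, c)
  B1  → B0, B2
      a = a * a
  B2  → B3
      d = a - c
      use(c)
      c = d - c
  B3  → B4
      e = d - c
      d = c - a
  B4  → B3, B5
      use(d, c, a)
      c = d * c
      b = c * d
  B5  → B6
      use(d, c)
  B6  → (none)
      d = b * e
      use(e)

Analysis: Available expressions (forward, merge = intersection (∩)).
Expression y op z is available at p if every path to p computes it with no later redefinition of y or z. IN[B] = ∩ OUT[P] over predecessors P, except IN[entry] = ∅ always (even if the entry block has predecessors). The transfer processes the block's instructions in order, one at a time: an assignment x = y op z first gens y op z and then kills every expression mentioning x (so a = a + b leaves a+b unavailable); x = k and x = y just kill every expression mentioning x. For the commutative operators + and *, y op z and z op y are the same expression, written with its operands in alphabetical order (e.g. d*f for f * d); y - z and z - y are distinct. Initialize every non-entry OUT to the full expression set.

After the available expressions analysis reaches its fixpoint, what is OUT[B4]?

Answer: {c*d}

Working:
Converged values:
  B0:  IN={}  OUT={e+f}
  B1:  IN={e+f}  OUT={e+f}
  B2:  IN={e+f}  OUT={e+f}
  B3:  IN={}  OUT={c-a}
  B4:  IN={c-a}  OUT={c*d}
  B5:  IN={c*d}  OUT={c*d}
  B6:  IN={c*d}  OUT={b*e}

Merge at B4: IN[B4] = OUT[B3] = {c-a}
Applying B4's transfer function to that IN value gives OUT[B4] (row B4 above).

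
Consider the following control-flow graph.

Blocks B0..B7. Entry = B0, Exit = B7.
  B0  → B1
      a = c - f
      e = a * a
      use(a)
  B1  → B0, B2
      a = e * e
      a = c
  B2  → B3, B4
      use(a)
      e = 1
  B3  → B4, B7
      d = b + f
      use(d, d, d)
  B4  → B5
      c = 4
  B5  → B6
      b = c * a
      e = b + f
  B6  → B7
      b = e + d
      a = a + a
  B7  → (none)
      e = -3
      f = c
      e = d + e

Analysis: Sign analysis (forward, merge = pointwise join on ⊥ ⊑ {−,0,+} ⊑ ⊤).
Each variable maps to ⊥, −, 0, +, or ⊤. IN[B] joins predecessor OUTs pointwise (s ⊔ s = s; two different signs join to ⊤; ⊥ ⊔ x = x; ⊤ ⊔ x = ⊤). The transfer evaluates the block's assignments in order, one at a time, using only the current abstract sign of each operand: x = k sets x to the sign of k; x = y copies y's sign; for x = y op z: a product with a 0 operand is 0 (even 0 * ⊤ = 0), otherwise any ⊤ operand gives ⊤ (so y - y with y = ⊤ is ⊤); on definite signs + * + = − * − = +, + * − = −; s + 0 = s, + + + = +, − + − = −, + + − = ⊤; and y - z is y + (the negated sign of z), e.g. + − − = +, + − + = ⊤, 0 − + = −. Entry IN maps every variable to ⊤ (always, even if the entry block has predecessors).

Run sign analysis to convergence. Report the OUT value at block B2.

Answer: {a: ⊤, b: ⊤, c: ⊤, d: ⊤, e: +, f: ⊤}

Derivation:
Per-block solution:
  B0: | IN=(all ⊤) | OUT=(all ⊤)
  B1: | IN=(all ⊤) | OUT=(all ⊤)
  B2: | IN=(all ⊤) | OUT={e:+; rest ⊤}
  B3: | IN={e:+; rest ⊤} | OUT={e:+; rest ⊤}
  B4: | IN={e:+; rest ⊤} | OUT={c:+, e:+; rest ⊤}
  B5: | IN={c:+, e:+; rest ⊤} | OUT={c:+; rest ⊤}
  B6: | IN={c:+; rest ⊤} | OUT={c:+; rest ⊤}
  B7: | IN=(all ⊤) | OUT=(all ⊤)

Merge at B2: IN[B2] = OUT[B1] = {a: ⊤, b: ⊤, c: ⊤, d: ⊤, e: ⊤, f: ⊤}
Applying B2's transfer function to that IN value gives OUT[B2] (row B2 above).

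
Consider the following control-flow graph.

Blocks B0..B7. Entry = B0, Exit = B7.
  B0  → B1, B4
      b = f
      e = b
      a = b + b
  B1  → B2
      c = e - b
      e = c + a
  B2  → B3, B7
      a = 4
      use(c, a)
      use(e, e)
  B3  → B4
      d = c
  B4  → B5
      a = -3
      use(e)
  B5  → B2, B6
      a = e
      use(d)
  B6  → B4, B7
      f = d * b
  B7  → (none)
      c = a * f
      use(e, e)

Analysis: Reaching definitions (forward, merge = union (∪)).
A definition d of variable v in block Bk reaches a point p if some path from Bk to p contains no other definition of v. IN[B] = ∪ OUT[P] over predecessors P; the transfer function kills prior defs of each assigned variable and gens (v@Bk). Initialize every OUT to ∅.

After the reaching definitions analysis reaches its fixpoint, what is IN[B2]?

Answer: {a@B0, a@B5, b@B0, c@B1, d@B3, e@B0, e@B1, f@B6}

Trace:
Fixpoint table:
  B0:  IN={}  OUT={a@B0, b@B0, e@B0}
  B1:  IN={a@B0, b@B0, e@B0}  OUT={a@B0, b@B0, c@B1, e@B1}
  B2:  IN={a@B0, a@B5, b@B0, c@B1, d@B3, e@B0, e@B1, f@B6}  OUT={a@B2, b@B0, c@B1, d@B3, e@B0, e@B1, f@B6}
  B3:  IN={a@B2, b@B0, c@B1, d@B3, e@B0, e@B1, f@B6}  OUT={a@B2, b@B0, c@B1, d@B3, e@B0, e@B1, f@B6}
  B4:  IN={a@B0, a@B2, a@B5, b@B0, c@B1, d@B3, e@B0, e@B1, f@B6}  OUT={a@B4, b@B0, c@B1, d@B3, e@B0, e@B1, f@B6}
  B5:  IN={a@B4, b@B0, c@B1, d@B3, e@B0, e@B1, f@B6}  OUT={a@B5, b@B0, c@B1, d@B3, e@B0, e@B1, f@B6}
  B6:  IN={a@B5, b@B0, c@B1, d@B3, e@B0, e@B1, f@B6}  OUT={a@B5, b@B0, c@B1, d@B3, e@B0, e@B1, f@B6}
  B7:  IN={a@B2, a@B5, b@B0, c@B1, d@B3, e@B0, e@B1, f@B6}  OUT={a@B2, a@B5, b@B0, c@B7, d@B3, e@B0, e@B1, f@B6}

Merge at B2: IN[B2] = OUT[B1] ⊔ OUT[B5] = {a@B0, a@B5, b@B0, c@B1, d@B3, e@B0, e@B1, f@B6}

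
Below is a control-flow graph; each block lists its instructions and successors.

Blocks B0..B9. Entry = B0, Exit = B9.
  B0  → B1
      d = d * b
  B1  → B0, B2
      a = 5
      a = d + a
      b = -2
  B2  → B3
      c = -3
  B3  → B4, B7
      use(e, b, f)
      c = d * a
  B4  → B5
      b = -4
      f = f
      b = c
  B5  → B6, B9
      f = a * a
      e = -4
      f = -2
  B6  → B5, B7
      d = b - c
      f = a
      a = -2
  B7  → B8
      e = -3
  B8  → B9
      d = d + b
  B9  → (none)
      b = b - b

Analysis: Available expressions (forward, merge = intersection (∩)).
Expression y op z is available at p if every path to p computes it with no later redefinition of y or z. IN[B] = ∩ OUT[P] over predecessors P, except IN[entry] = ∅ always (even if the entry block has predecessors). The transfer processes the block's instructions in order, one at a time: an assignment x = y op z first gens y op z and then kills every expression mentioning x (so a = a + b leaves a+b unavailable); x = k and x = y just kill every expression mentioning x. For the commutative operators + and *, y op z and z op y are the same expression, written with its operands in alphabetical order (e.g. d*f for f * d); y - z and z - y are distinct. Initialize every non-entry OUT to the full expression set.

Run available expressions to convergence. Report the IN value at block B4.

Converged values:
  B0:   IN={}   OUT={}
  B1:   IN={}   OUT={}
  B2:   IN={}   OUT={}
  B3:   IN={}   OUT={a*d}
  B4:   IN={a*d}   OUT={a*d}
  B5:   IN={}   OUT={a*a}
  B6:   IN={a*a}   OUT={b-c}
  B7:   IN={}   OUT={}
  B8:   IN={}   OUT={}
  B9:   IN={}   OUT={}

Merge at B4: IN[B4] = OUT[B3] = {a*d}

Answer: {a*d}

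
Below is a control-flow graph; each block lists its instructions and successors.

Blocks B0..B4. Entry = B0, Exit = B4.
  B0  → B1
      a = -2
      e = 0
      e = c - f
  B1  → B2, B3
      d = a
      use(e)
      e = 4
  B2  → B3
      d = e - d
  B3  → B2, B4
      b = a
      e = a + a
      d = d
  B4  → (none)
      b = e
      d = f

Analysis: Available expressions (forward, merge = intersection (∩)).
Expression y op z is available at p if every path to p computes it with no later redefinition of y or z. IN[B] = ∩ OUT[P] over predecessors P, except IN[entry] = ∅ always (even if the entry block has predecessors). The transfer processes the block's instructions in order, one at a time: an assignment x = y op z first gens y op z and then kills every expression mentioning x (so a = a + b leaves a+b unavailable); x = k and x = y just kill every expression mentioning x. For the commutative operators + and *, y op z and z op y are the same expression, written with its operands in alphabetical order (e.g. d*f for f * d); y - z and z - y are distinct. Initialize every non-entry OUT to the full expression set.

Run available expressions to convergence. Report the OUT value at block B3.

Fixpoint table:
  B0:  IN={}  OUT={c-f}
  B1:  IN={c-f}  OUT={c-f}
  B2:  IN={c-f}  OUT={c-f}
  B3:  IN={c-f}  OUT={a+a, c-f}
  B4:  IN={a+a, c-f}  OUT={a+a, c-f}

Merge at B3: IN[B3] = OUT[B1] ∩ OUT[B2] = {c-f}
Applying B3's transfer function to that IN value gives OUT[B3] (row B3 above).

Answer: {a+a, c-f}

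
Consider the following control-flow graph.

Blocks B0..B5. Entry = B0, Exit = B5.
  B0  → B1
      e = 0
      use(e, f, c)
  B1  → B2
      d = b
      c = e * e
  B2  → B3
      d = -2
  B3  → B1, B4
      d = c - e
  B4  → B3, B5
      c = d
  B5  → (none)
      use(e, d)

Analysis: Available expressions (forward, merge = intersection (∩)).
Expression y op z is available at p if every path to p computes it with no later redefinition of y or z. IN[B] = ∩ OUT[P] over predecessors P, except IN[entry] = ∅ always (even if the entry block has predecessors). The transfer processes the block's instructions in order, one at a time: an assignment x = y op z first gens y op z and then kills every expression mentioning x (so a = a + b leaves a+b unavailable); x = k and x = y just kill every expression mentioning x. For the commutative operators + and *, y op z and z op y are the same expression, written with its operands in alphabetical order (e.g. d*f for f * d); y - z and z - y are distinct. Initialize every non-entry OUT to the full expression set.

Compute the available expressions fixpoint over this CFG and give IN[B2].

Converged values:
  B0:   IN={}   OUT={}
  B1:   IN={}   OUT={e*e}
  B2:   IN={e*e}   OUT={e*e}
  B3:   IN={e*e}   OUT={c-e, e*e}
  B4:   IN={c-e, e*e}   OUT={e*e}
  B5:   IN={e*e}   OUT={e*e}

Merge at B2: IN[B2] = OUT[B1] = {e*e}

Answer: {e*e}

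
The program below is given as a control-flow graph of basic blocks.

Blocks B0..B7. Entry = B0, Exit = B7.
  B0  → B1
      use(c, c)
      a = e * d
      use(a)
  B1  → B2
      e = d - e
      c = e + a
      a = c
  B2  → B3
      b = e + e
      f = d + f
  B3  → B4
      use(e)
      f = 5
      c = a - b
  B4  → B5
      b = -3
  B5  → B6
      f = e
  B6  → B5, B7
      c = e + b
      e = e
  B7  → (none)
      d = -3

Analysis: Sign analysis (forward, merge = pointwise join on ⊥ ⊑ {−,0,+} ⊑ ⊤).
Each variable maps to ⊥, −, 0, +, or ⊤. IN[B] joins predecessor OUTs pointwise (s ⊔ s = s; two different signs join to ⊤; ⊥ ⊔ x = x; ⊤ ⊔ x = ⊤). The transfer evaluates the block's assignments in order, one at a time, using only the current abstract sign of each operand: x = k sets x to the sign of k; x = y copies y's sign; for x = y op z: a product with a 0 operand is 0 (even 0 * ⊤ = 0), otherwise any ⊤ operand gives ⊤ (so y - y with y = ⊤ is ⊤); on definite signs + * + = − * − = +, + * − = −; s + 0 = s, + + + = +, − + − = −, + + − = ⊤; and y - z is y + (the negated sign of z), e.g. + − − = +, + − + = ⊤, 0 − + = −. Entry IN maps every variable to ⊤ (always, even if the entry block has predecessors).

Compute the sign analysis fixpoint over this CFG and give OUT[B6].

Converged values:
  B0: | IN=(all ⊤) | OUT=(all ⊤)
  B1: | IN=(all ⊤) | OUT=(all ⊤)
  B2: | IN=(all ⊤) | OUT=(all ⊤)
  B3: | IN=(all ⊤) | OUT={f:+; rest ⊤}
  B4: | IN={f:+; rest ⊤} | OUT={b:-, f:+; rest ⊤}
  B5: | IN={b:-; rest ⊤} | OUT={b:-; rest ⊤}
  B6: | IN={b:-; rest ⊤} | OUT={b:-; rest ⊤}
  B7: | IN={b:-; rest ⊤} | OUT={b:-, d:-; rest ⊤}

Merge at B6: IN[B6] = OUT[B5] = {a: ⊤, b: -, c: ⊤, d: ⊤, e: ⊤, f: ⊤}
Applying B6's transfer function to that IN value gives OUT[B6] (row B6 above).

Answer: {a: ⊤, b: -, c: ⊤, d: ⊤, e: ⊤, f: ⊤}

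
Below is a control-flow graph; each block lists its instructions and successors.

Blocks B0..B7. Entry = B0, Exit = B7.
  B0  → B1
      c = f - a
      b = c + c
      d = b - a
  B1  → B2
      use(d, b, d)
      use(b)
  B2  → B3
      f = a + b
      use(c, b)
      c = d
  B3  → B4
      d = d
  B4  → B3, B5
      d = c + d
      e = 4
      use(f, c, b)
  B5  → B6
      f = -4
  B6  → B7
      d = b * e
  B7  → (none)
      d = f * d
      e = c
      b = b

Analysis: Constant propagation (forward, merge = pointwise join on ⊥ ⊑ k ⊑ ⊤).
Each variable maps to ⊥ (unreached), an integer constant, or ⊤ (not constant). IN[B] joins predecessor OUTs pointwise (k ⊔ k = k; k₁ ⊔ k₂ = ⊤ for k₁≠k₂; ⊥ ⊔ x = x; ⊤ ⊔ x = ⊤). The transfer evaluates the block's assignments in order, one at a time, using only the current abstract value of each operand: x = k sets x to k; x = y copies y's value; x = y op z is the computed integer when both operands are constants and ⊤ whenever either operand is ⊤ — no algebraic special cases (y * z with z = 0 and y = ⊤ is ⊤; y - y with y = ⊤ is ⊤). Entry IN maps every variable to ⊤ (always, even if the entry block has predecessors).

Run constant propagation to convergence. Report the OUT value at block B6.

Per-block solution:
  B0: | IN=(all ⊤) | OUT=(all ⊤)
  B1: | IN=(all ⊤) | OUT=(all ⊤)
  B2: | IN=(all ⊤) | OUT=(all ⊤)
  B3: | IN=(all ⊤) | OUT=(all ⊤)
  B4: | IN=(all ⊤) | OUT={e:4; rest ⊤}
  B5: | IN={e:4; rest ⊤} | OUT={e:4, f:-4; rest ⊤}
  B6: | IN={e:4, f:-4; rest ⊤} | OUT={e:4, f:-4; rest ⊤}
  B7: | IN={e:4, f:-4; rest ⊤} | OUT={f:-4; rest ⊤}

Merge at B6: IN[B6] = OUT[B5] = {a: ⊤, b: ⊤, c: ⊤, d: ⊤, e: 4, f: -4}
Applying B6's transfer function to that IN value gives OUT[B6] (row B6 above).

Answer: {a: ⊤, b: ⊤, c: ⊤, d: ⊤, e: 4, f: -4}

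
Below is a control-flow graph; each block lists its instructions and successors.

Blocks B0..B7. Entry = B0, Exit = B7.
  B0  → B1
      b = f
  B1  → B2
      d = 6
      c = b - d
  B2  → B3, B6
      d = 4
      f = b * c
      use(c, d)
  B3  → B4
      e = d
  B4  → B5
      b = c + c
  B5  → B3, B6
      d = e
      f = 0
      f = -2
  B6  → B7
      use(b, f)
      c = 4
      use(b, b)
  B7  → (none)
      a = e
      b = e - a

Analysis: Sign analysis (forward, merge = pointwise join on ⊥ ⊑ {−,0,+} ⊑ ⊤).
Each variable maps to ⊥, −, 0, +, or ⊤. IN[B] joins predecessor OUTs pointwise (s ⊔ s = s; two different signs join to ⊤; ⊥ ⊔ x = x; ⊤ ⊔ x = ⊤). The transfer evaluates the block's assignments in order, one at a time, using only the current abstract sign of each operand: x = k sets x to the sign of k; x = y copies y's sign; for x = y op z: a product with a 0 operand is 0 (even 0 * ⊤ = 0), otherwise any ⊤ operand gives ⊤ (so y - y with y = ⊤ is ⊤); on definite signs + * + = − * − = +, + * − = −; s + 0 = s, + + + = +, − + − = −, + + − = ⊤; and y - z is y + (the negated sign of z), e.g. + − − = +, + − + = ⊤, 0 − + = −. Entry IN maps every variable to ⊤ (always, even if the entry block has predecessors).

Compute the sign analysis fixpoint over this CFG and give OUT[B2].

Per-block solution:
  B0:  IN=(all ⊤)  OUT=(all ⊤)
  B1:  IN=(all ⊤)  OUT={d:+; rest ⊤}
  B2:  IN={d:+; rest ⊤}  OUT={d:+; rest ⊤}
  B3:  IN={d:+; rest ⊤}  OUT={d:+, e:+; rest ⊤}
  B4:  IN={d:+, e:+; rest ⊤}  OUT={d:+, e:+; rest ⊤}
  B5:  IN={d:+, e:+; rest ⊤}  OUT={d:+, e:+, f:-; rest ⊤}
  B6:  IN={d:+; rest ⊤}  OUT={c:+, d:+; rest ⊤}
  B7:  IN={c:+, d:+; rest ⊤}  OUT={c:+, d:+; rest ⊤}

Merge at B2: IN[B2] = OUT[B1] = {a: ⊤, b: ⊤, c: ⊤, d: +, e: ⊤, f: ⊤}
Applying B2's transfer function to that IN value gives OUT[B2] (row B2 above).

Answer: {a: ⊤, b: ⊤, c: ⊤, d: +, e: ⊤, f: ⊤}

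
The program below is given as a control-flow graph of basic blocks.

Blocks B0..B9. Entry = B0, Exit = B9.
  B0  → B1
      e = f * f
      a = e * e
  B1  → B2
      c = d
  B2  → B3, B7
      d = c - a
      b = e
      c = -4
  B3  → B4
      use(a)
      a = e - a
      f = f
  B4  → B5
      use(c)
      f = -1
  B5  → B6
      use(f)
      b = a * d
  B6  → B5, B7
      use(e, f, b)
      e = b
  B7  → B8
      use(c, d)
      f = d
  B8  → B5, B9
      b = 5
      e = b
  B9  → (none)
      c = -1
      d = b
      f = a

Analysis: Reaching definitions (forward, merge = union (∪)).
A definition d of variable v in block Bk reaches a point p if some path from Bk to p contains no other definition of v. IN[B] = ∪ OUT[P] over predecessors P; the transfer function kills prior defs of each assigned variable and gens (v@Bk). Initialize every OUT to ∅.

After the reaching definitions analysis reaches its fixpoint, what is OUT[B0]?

Answer: {a@B0, e@B0}

Trace:
Fixpoint table:
  B0:  IN={}  OUT={a@B0, e@B0}
  B1:  IN={a@B0, e@B0}  OUT={a@B0, c@B1, e@B0}
  B2:  IN={a@B0, c@B1, e@B0}  OUT={a@B0, b@B2, c@B2, d@B2, e@B0}
  B3:  IN={a@B0, b@B2, c@B2, d@B2, e@B0}  OUT={a@B3, b@B2, c@B2, d@B2, e@B0, f@B3}
  B4:  IN={a@B3, b@B2, c@B2, d@B2, e@B0, f@B3}  OUT={a@B3, b@B2, c@B2, d@B2, e@B0, f@B4}
  B5:  IN={a@B0, a@B3, b@B2, b@B5, b@B8, c@B2, d@B2, e@B0, e@B6, e@B8, f@B4, f@B7}  OUT={a@B0, a@B3, b@B5, c@B2, d@B2, e@B0, e@B6, e@B8, f@B4, f@B7}
  B6:  IN={a@B0, a@B3, b@B5, c@B2, d@B2, e@B0, e@B6, e@B8, f@B4, f@B7}  OUT={a@B0, a@B3, b@B5, c@B2, d@B2, e@B6, f@B4, f@B7}
  B7:  IN={a@B0, a@B3, b@B2, b@B5, c@B2, d@B2, e@B0, e@B6, f@B4, f@B7}  OUT={a@B0, a@B3, b@B2, b@B5, c@B2, d@B2, e@B0, e@B6, f@B7}
  B8:  IN={a@B0, a@B3, b@B2, b@B5, c@B2, d@B2, e@B0, e@B6, f@B7}  OUT={a@B0, a@B3, b@B8, c@B2, d@B2, e@B8, f@B7}
  B9:  IN={a@B0, a@B3, b@B8, c@B2, d@B2, e@B8, f@B7}  OUT={a@B0, a@B3, b@B8, c@B9, d@B9, e@B8, f@B9}

B0 is the boundary node: IN[B0] = {}
Applying B0's transfer function to that IN value gives OUT[B0] (row B0 above).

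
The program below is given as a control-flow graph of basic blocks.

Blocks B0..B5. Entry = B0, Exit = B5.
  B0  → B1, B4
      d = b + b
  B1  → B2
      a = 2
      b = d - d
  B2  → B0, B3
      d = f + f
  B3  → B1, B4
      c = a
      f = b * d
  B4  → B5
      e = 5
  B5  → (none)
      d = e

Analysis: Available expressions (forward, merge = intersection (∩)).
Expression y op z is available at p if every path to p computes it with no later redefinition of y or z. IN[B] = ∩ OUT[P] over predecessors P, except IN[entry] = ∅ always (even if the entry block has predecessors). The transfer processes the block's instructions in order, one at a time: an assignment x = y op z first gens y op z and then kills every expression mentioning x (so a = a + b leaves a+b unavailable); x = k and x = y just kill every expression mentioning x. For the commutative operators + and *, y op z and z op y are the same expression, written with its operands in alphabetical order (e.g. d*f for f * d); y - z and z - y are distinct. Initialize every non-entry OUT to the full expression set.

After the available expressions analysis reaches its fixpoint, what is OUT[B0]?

Answer: {b+b}

Working:
Converged values:
  B0: | IN={} | OUT={b+b}
  B1: | IN={} | OUT={d-d}
  B2: | IN={d-d} | OUT={f+f}
  B3: | IN={f+f} | OUT={b*d}
  B4: | IN={} | OUT={}
  B5: | IN={} | OUT={}

Merge at B0 (entry node, so the boundary value {} is joined with the incoming edge(s)): IN[B0] = {} ∩ OUT[B2] = {}
Applying B0's transfer function to that IN value gives OUT[B0] (row B0 above).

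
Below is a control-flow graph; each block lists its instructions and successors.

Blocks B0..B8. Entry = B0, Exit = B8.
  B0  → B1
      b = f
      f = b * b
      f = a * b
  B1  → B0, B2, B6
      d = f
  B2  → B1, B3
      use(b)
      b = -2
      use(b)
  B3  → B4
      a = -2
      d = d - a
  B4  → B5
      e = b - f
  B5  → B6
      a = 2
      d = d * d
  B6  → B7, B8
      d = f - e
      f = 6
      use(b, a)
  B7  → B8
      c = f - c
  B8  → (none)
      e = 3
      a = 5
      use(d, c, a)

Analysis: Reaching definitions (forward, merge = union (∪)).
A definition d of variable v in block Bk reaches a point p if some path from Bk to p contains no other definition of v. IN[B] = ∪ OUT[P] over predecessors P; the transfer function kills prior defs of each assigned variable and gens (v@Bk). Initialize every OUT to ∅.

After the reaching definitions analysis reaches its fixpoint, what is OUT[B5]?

Answer: {a@B5, b@B2, d@B5, e@B4, f@B0}

Derivation:
Converged values:
  B0: | IN={b@B0, b@B2, d@B1, f@B0} | OUT={b@B0, d@B1, f@B0}
  B1: | IN={b@B0, b@B2, d@B1, f@B0} | OUT={b@B0, b@B2, d@B1, f@B0}
  B2: | IN={b@B0, b@B2, d@B1, f@B0} | OUT={b@B2, d@B1, f@B0}
  B3: | IN={b@B2, d@B1, f@B0} | OUT={a@B3, b@B2, d@B3, f@B0}
  B4: | IN={a@B3, b@B2, d@B3, f@B0} | OUT={a@B3, b@B2, d@B3, e@B4, f@B0}
  B5: | IN={a@B3, b@B2, d@B3, e@B4, f@B0} | OUT={a@B5, b@B2, d@B5, e@B4, f@B0}
  B6: | IN={a@B5, b@B0, b@B2, d@B1, d@B5, e@B4, f@B0} | OUT={a@B5, b@B0, b@B2, d@B6, e@B4, f@B6}
  B7: | IN={a@B5, b@B0, b@B2, d@B6, e@B4, f@B6} | OUT={a@B5, b@B0, b@B2, c@B7, d@B6, e@B4, f@B6}
  B8: | IN={a@B5, b@B0, b@B2, c@B7, d@B6, e@B4, f@B6} | OUT={a@B8, b@B0, b@B2, c@B7, d@B6, e@B8, f@B6}

Merge at B5: IN[B5] = OUT[B4] = {a@B3, b@B2, d@B3, e@B4, f@B0}
Applying B5's transfer function to that IN value gives OUT[B5] (row B5 above).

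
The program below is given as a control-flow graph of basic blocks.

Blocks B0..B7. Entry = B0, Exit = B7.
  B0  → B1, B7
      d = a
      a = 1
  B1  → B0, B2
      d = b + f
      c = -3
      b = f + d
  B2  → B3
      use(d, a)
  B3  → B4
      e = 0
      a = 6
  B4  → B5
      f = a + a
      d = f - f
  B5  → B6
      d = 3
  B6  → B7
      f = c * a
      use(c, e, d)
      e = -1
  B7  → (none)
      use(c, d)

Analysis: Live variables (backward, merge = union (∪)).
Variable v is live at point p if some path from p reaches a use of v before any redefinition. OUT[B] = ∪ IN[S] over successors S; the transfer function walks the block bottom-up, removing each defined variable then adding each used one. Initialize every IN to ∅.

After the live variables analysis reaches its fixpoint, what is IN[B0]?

Per-block solution:
  B0:   IN={a, b, c, f}   OUT={a, b, c, d, f}
  B1:   IN={a, b, f}   OUT={a, b, c, d, f}
  B2:   IN={a, c, d}   OUT={c}
  B3:   IN={c}   OUT={a, c, e}
  B4:   IN={a, c, e}   OUT={a, c, e}
  B5:   IN={a, c, e}   OUT={a, c, d, e}
  B6:   IN={a, c, d, e}   OUT={c, d}
  B7:   IN={c, d}   OUT={}

Merge at B0: OUT[B0] = IN[B1] ⊔ IN[B7] = {a, b, c, d, f}
Applying B0's transfer function to that OUT value gives IN[B0] (row B0 above).

Answer: {a, b, c, f}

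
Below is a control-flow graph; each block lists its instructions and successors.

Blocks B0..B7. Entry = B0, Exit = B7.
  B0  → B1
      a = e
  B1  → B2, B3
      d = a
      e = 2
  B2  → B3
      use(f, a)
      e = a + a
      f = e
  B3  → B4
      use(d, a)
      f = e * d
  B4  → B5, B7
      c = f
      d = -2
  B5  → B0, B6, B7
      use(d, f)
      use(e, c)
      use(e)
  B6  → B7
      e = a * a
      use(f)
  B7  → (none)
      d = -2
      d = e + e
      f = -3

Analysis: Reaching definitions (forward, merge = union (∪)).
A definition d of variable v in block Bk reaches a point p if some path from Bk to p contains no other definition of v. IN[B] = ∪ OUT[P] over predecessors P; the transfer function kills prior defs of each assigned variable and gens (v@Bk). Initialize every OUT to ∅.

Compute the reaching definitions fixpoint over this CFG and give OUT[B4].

Per-block solution:
  B0: | IN={a@B0, c@B4, d@B4, e@B1, e@B2, f@B3} | OUT={a@B0, c@B4, d@B4, e@B1, e@B2, f@B3}
  B1: | IN={a@B0, c@B4, d@B4, e@B1, e@B2, f@B3} | OUT={a@B0, c@B4, d@B1, e@B1, f@B3}
  B2: | IN={a@B0, c@B4, d@B1, e@B1, f@B3} | OUT={a@B0, c@B4, d@B1, e@B2, f@B2}
  B3: | IN={a@B0, c@B4, d@B1, e@B1, e@B2, f@B2, f@B3} | OUT={a@B0, c@B4, d@B1, e@B1, e@B2, f@B3}
  B4: | IN={a@B0, c@B4, d@B1, e@B1, e@B2, f@B3} | OUT={a@B0, c@B4, d@B4, e@B1, e@B2, f@B3}
  B5: | IN={a@B0, c@B4, d@B4, e@B1, e@B2, f@B3} | OUT={a@B0, c@B4, d@B4, e@B1, e@B2, f@B3}
  B6: | IN={a@B0, c@B4, d@B4, e@B1, e@B2, f@B3} | OUT={a@B0, c@B4, d@B4, e@B6, f@B3}
  B7: | IN={a@B0, c@B4, d@B4, e@B1, e@B2, e@B6, f@B3} | OUT={a@B0, c@B4, d@B7, e@B1, e@B2, e@B6, f@B7}

Merge at B4: IN[B4] = OUT[B3] = {a@B0, c@B4, d@B1, e@B1, e@B2, f@B3}
Applying B4's transfer function to that IN value gives OUT[B4] (row B4 above).

Answer: {a@B0, c@B4, d@B4, e@B1, e@B2, f@B3}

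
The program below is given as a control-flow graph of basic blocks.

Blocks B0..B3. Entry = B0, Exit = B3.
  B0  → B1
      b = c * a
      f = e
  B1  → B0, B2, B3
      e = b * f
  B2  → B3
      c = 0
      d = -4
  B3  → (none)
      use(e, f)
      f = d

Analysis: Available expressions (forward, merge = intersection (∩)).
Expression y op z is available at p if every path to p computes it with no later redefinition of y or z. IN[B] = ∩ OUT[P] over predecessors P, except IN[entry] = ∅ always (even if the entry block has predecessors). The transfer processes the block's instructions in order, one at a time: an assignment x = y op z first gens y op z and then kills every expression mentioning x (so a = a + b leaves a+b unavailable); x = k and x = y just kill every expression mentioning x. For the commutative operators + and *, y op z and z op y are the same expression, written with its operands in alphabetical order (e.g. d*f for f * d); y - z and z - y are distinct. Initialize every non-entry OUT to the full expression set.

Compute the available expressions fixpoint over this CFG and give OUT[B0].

Answer: {a*c}

Working:
Converged values:
  B0:  IN={}  OUT={a*c}
  B1:  IN={a*c}  OUT={a*c, b*f}
  B2:  IN={a*c, b*f}  OUT={b*f}
  B3:  IN={b*f}  OUT={}

Merge at B0 (entry node, so the boundary value {} is joined with the incoming edge(s)): IN[B0] = {} ∩ OUT[B1] = {}
Applying B0's transfer function to that IN value gives OUT[B0] (row B0 above).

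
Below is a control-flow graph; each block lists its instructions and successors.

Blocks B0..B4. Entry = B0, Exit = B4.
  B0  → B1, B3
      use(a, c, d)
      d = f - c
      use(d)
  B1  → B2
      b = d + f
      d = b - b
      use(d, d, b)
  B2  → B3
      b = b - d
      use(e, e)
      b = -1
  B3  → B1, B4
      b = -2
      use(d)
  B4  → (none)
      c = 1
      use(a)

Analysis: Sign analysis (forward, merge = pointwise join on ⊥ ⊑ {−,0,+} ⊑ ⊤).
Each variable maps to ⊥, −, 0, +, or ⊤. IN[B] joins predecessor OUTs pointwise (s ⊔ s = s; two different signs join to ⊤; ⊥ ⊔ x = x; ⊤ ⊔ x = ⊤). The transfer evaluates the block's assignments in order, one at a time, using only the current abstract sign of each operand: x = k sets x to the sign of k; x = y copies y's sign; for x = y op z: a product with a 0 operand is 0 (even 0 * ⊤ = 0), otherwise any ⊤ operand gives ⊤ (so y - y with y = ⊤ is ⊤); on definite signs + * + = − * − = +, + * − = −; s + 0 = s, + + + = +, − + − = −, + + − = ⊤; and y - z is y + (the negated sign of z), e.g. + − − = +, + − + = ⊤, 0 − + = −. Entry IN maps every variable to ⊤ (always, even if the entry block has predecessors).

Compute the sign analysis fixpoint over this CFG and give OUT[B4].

Converged values:
  B0:   IN=(all ⊤)   OUT=(all ⊤)
  B1:   IN=(all ⊤)   OUT=(all ⊤)
  B2:   IN=(all ⊤)   OUT={b:-; rest ⊤}
  B3:   IN=(all ⊤)   OUT={b:-; rest ⊤}
  B4:   IN={b:-; rest ⊤}   OUT={b:-, c:+; rest ⊤}

Merge at B4: IN[B4] = OUT[B3] = {a: ⊤, b: -, c: ⊤, d: ⊤, e: ⊤, f: ⊤}
Applying B4's transfer function to that IN value gives OUT[B4] (row B4 above).

Answer: {a: ⊤, b: -, c: +, d: ⊤, e: ⊤, f: ⊤}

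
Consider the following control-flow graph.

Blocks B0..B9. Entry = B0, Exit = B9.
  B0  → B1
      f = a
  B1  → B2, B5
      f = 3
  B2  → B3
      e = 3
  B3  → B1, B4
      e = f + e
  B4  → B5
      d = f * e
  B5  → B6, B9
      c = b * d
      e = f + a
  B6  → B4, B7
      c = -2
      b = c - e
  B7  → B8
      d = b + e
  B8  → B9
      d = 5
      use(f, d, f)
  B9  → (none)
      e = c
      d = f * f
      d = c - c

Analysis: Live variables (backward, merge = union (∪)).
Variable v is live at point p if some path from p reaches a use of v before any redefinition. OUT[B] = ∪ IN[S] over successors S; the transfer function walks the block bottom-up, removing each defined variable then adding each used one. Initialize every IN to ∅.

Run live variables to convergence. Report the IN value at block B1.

Answer: {a, b, d}

Working:
Converged values:
  B0: | IN={a, b, d} | OUT={a, b, d}
  B1: | IN={a, b, d} | OUT={a, b, d, f}
  B2: | IN={a, b, d, f} | OUT={a, b, d, e, f}
  B3: | IN={a, b, d, e, f} | OUT={a, b, d, e, f}
  B4: | IN={a, b, e, f} | OUT={a, b, d, f}
  B5: | IN={a, b, d, f} | OUT={a, c, e, f}
  B6: | IN={a, e, f} | OUT={a, b, c, e, f}
  B7: | IN={b, c, e, f} | OUT={c, f}
  B8: | IN={c, f} | OUT={c, f}
  B9: | IN={c, f} | OUT={}

Merge at B1: OUT[B1] = IN[B2] ⊔ IN[B5] = {a, b, d, f}
Applying B1's transfer function to that OUT value gives IN[B1] (row B1 above).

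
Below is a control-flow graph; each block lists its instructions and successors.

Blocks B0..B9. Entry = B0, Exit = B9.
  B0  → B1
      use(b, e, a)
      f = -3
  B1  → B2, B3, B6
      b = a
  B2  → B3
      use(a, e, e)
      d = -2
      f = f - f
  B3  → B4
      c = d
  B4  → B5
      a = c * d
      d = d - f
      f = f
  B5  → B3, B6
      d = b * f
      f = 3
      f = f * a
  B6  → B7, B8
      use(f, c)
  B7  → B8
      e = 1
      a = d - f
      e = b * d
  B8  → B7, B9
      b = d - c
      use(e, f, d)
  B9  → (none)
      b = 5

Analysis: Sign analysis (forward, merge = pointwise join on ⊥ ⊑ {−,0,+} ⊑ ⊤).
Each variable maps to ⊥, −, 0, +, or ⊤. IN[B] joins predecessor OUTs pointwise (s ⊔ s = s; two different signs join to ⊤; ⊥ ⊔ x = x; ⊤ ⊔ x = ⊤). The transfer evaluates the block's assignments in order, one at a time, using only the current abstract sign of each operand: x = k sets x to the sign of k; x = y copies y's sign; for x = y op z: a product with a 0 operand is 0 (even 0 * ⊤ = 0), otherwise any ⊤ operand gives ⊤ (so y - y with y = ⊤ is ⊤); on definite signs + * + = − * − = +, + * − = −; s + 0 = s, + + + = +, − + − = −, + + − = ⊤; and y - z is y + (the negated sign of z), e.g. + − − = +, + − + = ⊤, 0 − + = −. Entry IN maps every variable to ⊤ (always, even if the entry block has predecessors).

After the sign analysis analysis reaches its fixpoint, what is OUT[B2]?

Per-block solution:
  B0:   IN=(all ⊤)   OUT={f:-; rest ⊤}
  B1:   IN={f:-; rest ⊤}   OUT={f:-; rest ⊤}
  B2:   IN={f:-; rest ⊤}   OUT={d:-; rest ⊤}
  B3:   IN=(all ⊤)   OUT=(all ⊤)
  B4:   IN=(all ⊤)   OUT=(all ⊤)
  B5:   IN=(all ⊤)   OUT=(all ⊤)
  B6:   IN=(all ⊤)   OUT=(all ⊤)
  B7:   IN=(all ⊤)   OUT=(all ⊤)
  B8:   IN=(all ⊤)   OUT=(all ⊤)
  B9:   IN=(all ⊤)   OUT={b:+; rest ⊤}

Merge at B2: IN[B2] = OUT[B1] = {a: ⊤, b: ⊤, c: ⊤, d: ⊤, e: ⊤, f: -}
Applying B2's transfer function to that IN value gives OUT[B2] (row B2 above).

Answer: {a: ⊤, b: ⊤, c: ⊤, d: -, e: ⊤, f: ⊤}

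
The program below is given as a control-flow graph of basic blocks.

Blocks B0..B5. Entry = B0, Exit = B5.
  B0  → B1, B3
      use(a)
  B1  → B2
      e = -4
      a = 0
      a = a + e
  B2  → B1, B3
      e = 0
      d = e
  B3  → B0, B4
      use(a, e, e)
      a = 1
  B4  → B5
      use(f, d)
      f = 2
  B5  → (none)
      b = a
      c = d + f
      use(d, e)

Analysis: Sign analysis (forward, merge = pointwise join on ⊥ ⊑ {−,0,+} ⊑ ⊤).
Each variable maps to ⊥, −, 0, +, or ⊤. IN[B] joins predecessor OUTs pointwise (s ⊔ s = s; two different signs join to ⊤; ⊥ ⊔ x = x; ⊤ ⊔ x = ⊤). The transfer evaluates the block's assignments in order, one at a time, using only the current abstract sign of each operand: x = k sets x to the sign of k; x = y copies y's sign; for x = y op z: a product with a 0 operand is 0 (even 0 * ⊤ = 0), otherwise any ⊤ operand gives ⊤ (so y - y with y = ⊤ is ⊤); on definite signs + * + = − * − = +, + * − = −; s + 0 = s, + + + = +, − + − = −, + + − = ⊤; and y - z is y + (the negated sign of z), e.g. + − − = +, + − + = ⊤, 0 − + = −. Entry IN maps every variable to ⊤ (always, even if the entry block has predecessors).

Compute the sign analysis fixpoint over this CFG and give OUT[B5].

Answer: {a: +, b: +, c: ⊤, d: ⊤, e: ⊤, f: +}

Working:
Converged values:
  B0: | IN=(all ⊤) | OUT=(all ⊤)
  B1: | IN=(all ⊤) | OUT={a:-, e:-; rest ⊤}
  B2: | IN={a:-, e:-; rest ⊤} | OUT={a:-, d:0, e:0; rest ⊤}
  B3: | IN=(all ⊤) | OUT={a:+; rest ⊤}
  B4: | IN={a:+; rest ⊤} | OUT={a:+, f:+; rest ⊤}
  B5: | IN={a:+, f:+; rest ⊤} | OUT={a:+, b:+, f:+; rest ⊤}

Merge at B5: IN[B5] = OUT[B4] = {a: +, b: ⊤, c: ⊤, d: ⊤, e: ⊤, f: +}
Applying B5's transfer function to that IN value gives OUT[B5] (row B5 above).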